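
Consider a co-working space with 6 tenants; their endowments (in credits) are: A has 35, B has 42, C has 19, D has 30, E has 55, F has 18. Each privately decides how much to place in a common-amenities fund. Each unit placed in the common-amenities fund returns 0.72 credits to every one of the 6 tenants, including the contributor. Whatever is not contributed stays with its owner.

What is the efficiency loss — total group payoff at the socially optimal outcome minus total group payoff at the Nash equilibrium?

660.68 credits

The private return per contributed unit is 0.72 < 1 for everyone, so the Nash equilibrium is zero contribution and the group total is Σ E_j = 35 + 42 + 19 + 30 + 55 + 18 = 199.
Each contributed unit returns 4.320 to the group, so the social optimum is full contribution by everyone: group total = 4.320 × 199 = 859.68.
Efficiency loss = (4.320 − 1) × 199 = 660.68.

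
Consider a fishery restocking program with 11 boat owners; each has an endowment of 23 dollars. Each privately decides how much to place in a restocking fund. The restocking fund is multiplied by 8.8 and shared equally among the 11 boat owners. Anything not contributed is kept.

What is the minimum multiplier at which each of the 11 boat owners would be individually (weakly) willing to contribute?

11

A contributed unit returns (multiplier)/11 to its contributor.
This reaches 1 exactly when the multiplier is 11.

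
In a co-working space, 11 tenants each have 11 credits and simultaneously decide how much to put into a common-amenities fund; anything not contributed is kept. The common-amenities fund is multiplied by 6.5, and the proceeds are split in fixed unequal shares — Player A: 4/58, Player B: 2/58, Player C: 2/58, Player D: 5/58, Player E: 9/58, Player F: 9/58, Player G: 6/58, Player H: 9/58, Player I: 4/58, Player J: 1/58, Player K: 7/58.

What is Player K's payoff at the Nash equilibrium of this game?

36.89 credits

For player j, contributing a unit is worthwhile iff 6.5 × (j's share) ≥ 1, i.e. iff j's share is at least 0.1538.
Player E, Player F and Player H clear that bar, contributing 11 each; the remaining 8 contribute 0. Total contributed: 33.
Player K keeps 11 and receives 6.5 × 33 × 7/58 = 25.89 from the common-amenities fund, for a payoff of 36.89.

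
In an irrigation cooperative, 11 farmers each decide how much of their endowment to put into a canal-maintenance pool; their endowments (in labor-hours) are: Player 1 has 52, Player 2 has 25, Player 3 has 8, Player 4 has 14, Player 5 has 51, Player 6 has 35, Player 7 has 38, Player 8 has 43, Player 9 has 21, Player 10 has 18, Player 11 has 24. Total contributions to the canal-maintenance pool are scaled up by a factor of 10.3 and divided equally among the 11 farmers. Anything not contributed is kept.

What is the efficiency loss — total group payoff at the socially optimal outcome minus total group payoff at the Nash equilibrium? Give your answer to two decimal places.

3059.70 labor-hours

The private return per contributed unit is 10.3/11 = 0.9364 < 1 for every player regardless of endowment, so the Nash equilibrium is zero contribution and the group total is Σ E_j = 52 + 25 + 8 + 14 + 51 + 35 + 38 + 43 + 21 + 18 + 24 = 329.
Each contributed unit returns 10.300 to the group, so the social optimum is full contribution by everyone: group total = 10.300 × 329 = 3388.70.
Efficiency loss = (10.300 − 1) × 329 = 3059.70.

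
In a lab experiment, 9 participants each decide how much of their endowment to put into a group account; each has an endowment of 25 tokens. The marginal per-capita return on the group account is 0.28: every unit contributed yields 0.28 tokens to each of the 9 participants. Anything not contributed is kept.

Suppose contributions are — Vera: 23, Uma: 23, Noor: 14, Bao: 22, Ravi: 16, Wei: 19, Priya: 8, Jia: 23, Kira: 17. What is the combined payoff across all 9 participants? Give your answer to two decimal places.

475.80 tokens

Total contributed: 23 + 23 + 14 + 22 + 16 + 19 + 8 + 23 + 17 = 165; total kept: 9 × 25 − 165 = 60.
The group account pays out 0.28 × 9 × 165 = 415.80 in aggregate.
Group total = 60 + 415.80 = 475.80.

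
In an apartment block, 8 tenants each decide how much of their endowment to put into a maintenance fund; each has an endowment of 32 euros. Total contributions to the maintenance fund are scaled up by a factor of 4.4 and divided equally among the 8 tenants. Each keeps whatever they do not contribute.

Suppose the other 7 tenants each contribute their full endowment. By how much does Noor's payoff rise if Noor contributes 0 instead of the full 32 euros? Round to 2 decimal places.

Switching from a contribution of 32 to 0 lets Noor keep an extra 32 euros, but lowers the maintenance fund by 32, which costs Noor their own share of that drop: 4.4/8 × 32 = 17.60.
Net gain = 32 − 17.60 = 14.40. The private return per contributed unit (0.5500) is below 1, so free-riding is indeed the best response regardless of what the others do.

14.40 euros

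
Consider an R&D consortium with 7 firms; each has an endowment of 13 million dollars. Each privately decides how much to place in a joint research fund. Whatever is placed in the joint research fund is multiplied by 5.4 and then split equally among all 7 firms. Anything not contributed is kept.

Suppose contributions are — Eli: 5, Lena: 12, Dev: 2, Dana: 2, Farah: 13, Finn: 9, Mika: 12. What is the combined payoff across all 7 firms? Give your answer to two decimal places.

Total contributed: 5 + 12 + 2 + 2 + 13 + 9 + 12 = 55; total kept: 7 × 13 − 55 = 36.
The joint research fund pays out 5.4 × 55 = 297.00 in aggregate.
Group total = 36 + 297.00 = 333.00.

333.00 million dollars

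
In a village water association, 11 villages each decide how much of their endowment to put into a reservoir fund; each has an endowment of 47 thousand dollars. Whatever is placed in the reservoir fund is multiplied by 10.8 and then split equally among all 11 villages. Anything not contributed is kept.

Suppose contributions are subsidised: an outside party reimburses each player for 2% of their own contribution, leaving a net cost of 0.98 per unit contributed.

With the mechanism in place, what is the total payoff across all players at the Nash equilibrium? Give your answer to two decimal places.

The effective private return per unit is now (10.8/11) / 0.98 = 1.0019 > 1, so every player's dominant strategy flips to full contribution.
So the Nash equilibrium is full contribution by all 11; the group earns 11 × (47 × 0.02 + 10.8 × 47) = 5593.94.

5593.94 thousand dollars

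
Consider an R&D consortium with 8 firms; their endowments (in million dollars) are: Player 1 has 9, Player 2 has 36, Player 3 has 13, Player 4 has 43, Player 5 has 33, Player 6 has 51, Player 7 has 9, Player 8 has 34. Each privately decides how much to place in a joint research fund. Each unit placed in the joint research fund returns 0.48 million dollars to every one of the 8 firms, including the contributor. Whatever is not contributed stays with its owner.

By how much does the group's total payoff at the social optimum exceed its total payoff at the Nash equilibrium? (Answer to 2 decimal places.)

The private return per contributed unit is 0.48 < 1 for everyone, so the Nash equilibrium is zero contribution and the group total is Σ E_j = 9 + 36 + 13 + 43 + 33 + 51 + 9 + 34 = 228.
Each contributed unit returns 3.840 to the group, so the social optimum is full contribution by everyone: group total = 3.840 × 228 = 875.52.
Efficiency loss = (3.840 − 1) × 228 = 647.52.

647.52 million dollars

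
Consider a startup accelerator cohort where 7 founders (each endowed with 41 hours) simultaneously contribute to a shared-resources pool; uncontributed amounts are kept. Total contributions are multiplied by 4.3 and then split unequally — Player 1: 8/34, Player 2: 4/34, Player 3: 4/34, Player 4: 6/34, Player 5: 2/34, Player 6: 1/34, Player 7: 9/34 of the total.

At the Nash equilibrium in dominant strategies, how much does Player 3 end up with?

82.48 hours

A player with share s gets back 4.3·s per unit contributed, so full contribution is dominant for anyone with s > 1/4.3 = 0.2326 and zero contribution is dominant for anyone below.
Player 1 and Player 7 are above the threshold, contributing 41 each; the remaining 5 contribute 0. Total contributed: 82.
Player 3 keeps 41 and receives 4.3 × 82 × 4/34 = 41.48 from the shared-resources pool, for a payoff of 82.48.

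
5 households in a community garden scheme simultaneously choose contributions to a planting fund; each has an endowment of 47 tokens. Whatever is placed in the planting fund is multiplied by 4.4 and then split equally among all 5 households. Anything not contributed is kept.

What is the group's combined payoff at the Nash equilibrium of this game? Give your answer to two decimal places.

Each contributed unit returns 4.4/5 = 0.8800 to its contributor — below 1 — so contributing 0 is dominant for every player. At the Nash equilibrium everyone keeps their 47, and the group total is 5 × 47 = 235.

235.00 tokens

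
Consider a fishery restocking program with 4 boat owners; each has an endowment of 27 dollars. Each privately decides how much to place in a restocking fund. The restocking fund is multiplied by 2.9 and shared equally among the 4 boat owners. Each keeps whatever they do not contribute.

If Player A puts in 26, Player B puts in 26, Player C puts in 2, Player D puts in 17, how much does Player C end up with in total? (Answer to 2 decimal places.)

76.48 dollars

Total contributed: 26 + 26 + 2 + 17 = 71.
Each receives 2.9 × 71 / 4 = 51.48 from the restocking fund.
Player C keeps 27 − 2 = 25, so Player C's payoff is 25 + 51.48 = 76.48.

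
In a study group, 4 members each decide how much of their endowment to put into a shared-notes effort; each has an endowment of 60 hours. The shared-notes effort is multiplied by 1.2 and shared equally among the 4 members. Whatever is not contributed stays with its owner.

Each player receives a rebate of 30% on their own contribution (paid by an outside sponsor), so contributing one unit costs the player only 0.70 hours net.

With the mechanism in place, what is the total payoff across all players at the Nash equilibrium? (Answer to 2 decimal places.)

240.00 hours

Even with the mechanism, each unit contributed returns only (1.2/4) / 0.70 = 0.4286 per unit of net cost, so contributing nothing is still dominant.
Everyone keeps their endowment and the group total is 4 × 60 = 240.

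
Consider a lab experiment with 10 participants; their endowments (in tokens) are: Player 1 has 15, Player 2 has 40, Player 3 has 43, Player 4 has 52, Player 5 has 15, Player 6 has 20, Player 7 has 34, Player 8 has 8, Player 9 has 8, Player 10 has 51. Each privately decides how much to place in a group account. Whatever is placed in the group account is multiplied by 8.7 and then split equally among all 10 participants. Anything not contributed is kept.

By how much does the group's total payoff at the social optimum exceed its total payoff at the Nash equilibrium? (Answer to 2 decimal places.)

The private return per contributed unit is 8.7/10 = 0.8700 < 1 for every player regardless of endowment, so the Nash equilibrium is zero contribution and the group total is Σ E_j = 15 + 40 + 43 + 52 + 15 + 20 + 34 + 8 + 8 + 51 = 286.
Each contributed unit returns 8.700 to the group, so the social optimum is full contribution by everyone: group total = 8.700 × 286 = 2488.20.
Efficiency loss = (8.700 − 1) × 286 = 2202.20.

2202.20 tokens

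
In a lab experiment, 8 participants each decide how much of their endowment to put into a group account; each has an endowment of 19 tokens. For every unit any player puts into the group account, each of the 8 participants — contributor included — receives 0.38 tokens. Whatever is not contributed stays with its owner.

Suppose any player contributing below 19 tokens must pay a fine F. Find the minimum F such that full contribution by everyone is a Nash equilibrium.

Given the others contribute fully, the best deviation is to contribute 0 (any partial contribution still incurs the fine and gives up units whose private return 0.38 is below 1).
Deviating from 19 to 0 saves 19 tokens but forfeits the deviator's share of the drop in the group account: 0.38 × 19 = 7.22.
So the deviation gain is 19 − 7.22 = 11.78, and the fine must be at least 11.78 tokens to wipe it out.

11.78 tokens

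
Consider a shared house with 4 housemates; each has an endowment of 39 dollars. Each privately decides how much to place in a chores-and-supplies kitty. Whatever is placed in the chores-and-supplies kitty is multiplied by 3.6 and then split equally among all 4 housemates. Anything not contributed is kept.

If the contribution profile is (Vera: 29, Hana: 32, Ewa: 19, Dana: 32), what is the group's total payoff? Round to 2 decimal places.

447.20 dollars

Total contributed: 29 + 32 + 19 + 32 = 112; total kept: 4 × 39 − 112 = 44.
The chores-and-supplies kitty pays out 3.6 × 112 = 403.20 in aggregate.
Group total = 44 + 403.20 = 447.20.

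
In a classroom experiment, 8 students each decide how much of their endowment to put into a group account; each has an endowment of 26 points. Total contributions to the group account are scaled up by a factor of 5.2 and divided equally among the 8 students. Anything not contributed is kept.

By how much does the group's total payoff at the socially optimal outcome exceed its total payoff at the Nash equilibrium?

Each contributed unit returns 5.2/8 = 0.6500 to its contributor — below 1 — so contributing 0 is dominant for every player. At the Nash equilibrium everyone keeps their 26, and the group total is 8 × 26 = 208.
Each contributed unit returns 5.200 to the group as a whole (0.6500 to each of 8 players), which exceeds 1, so the social optimum is full contribution: group total = 5.200 × 208 = 1081.60.
Efficiency loss = 1081.60 − 208 = 873.60.

873.60 points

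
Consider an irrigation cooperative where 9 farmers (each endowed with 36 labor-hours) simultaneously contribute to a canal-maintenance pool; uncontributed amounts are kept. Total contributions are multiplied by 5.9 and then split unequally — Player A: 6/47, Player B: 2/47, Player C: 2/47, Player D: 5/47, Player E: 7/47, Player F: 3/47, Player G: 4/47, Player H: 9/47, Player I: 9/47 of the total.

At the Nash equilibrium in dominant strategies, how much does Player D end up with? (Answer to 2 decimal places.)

81.19 labor-hours

Each unit j contributes comes back to j as 5.9 × (j's share), so j prefers to contribute only if that share exceeds 1/5.9 = 0.1695; otherwise keeping the unit dominates.
The shares above 0.1695 belong to Player H and Player I, contributing 36 each; the remaining 7 contribute 0. Total contributed: 72.
Player D keeps 36 and receives 5.9 × 72 × 5/47 = 45.19 from the canal-maintenance pool, for a payoff of 81.19.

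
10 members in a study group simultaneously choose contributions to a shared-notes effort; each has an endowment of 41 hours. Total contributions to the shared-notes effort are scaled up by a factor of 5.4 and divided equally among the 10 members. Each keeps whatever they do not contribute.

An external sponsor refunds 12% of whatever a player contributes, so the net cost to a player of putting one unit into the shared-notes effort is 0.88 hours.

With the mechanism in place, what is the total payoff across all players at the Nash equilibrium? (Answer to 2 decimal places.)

Even with the mechanism, each unit contributed returns only (5.4/10) / 0.88 = 0.6136 per unit of net cost, so contributing nothing is still dominant.
At the Nash equilibrium no one contributes; group total payoff = 10 × 41 = 410.

410.00 hours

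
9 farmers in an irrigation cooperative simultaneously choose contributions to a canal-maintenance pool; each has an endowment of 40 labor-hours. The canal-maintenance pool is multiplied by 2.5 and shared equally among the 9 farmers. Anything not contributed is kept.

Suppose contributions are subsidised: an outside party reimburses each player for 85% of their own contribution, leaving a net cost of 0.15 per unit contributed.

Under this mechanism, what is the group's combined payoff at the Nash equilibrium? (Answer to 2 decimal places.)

1206.00 labor-hours

With the mechanism, a contributed unit returns (2.5/9) / 0.15 = 1.8519 per unit of net cost to the contributor — now above 1 — so contributing fully is weakly dominant for every player.
At the Nash equilibrium everyone contributes 40. Group total payoff = 9 × (40 × 0.85 + 2.5 × 40) = 1206.00.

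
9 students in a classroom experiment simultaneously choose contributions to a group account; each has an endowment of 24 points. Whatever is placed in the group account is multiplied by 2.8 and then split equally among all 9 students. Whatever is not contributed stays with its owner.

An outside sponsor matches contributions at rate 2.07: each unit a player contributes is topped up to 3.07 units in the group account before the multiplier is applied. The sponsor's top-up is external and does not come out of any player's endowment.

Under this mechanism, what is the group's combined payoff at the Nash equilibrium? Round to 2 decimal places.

216.00 points

Even with the mechanism, each unit contributed returns only 2.8 × 3.07 / 9 = 0.9551 per unit of net cost, so contributing nothing is still dominant.
At the Nash equilibrium no one contributes; group total payoff = 9 × 24 = 216.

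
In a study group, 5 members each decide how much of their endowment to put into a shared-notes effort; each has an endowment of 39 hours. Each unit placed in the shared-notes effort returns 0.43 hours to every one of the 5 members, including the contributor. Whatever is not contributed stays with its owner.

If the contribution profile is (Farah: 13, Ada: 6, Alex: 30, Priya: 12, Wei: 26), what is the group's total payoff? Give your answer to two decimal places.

295.05 hours

Total contributed: 13 + 6 + 30 + 12 + 26 = 87; total kept: 5 × 39 − 87 = 108.
The shared-notes effort pays out 0.43 × 5 × 87 = 187.05 in aggregate.
Group total = 108 + 187.05 = 295.05.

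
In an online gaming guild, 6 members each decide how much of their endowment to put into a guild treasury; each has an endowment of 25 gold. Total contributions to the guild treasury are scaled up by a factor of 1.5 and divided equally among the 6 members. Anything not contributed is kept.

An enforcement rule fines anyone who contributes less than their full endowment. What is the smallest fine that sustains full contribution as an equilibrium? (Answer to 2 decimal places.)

Given the others contribute fully, the best deviation is to contribute 0 (any partial contribution still incurs the fine and gives up units whose private return 0.2500 is below 1).
Deviating from 25 to 0 saves 25 gold but forfeits the deviator's share of the drop in the guild treasury: 1.5/6 × 25 = 6.25.
So the deviation gain is 25 − 6.25 = 18.75, and the fine must be at least 18.75 gold to wipe it out.

18.75 gold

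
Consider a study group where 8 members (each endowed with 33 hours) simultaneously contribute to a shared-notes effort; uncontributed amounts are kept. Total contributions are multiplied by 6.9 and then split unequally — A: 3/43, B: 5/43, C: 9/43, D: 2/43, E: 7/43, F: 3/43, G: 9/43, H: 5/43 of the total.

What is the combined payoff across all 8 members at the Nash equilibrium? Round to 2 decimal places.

Each unit j contributes comes back to j as 6.9 × (j's share), so j prefers to contribute only if that share exceeds 1/6.9 = 0.1449; otherwise keeping the unit dominates.
C, E and G are above the threshold, contributing 33 each; the remaining 5 contribute 0. Total contributed: 99.
The shared-notes effort pays out 6.9 × 99 = 683.10 in total (split across the unequal shares, but the aggregate is all that matters for the group sum).
The 5 free-riders keep 33 each, adding 165. Group total = 165 + 683.10 = 848.10.

848.10 hours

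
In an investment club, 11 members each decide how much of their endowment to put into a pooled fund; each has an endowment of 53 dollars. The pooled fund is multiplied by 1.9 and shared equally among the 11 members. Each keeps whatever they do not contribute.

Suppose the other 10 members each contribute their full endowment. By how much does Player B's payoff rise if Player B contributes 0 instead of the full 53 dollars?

Switching from a contribution of 53 to 0 lets Player B keep an extra 53 dollars, but lowers the pooled fund by 53, which costs Player B their own share of that drop: 1.9/11 × 53 = 9.15.
Net gain = 53 − 9.15 = 43.85. The private return per contributed unit (0.1727) is below 1, so free-riding is indeed the best response regardless of what the others do.

43.85 dollars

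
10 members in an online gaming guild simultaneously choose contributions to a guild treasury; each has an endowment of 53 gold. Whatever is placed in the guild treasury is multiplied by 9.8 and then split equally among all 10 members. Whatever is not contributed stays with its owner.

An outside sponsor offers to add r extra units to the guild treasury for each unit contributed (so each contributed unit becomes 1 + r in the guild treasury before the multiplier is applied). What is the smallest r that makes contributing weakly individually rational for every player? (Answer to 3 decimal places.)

0.020

With matching at rate r, one contributed unit becomes (1 + r) in the guild treasury and returns 9.8 × (1 + r) / 10 to the contributor.
Setting this equal to 1: 1 + r = 10/9.8 = 1.0204.
So the minimum matching rate is r = 1.0204 − 1 = 0.020.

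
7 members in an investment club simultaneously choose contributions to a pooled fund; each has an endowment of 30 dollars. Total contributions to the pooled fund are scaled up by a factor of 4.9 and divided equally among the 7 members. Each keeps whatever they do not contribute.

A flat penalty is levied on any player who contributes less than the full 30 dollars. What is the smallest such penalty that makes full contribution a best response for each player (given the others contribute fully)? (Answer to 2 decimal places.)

9.00 dollars

Given the others contribute fully, the best deviation is to contribute 0 (any partial contribution still incurs the fine and gives up units whose private return 0.7000 is below 1).
Deviating from 30 to 0 saves 30 dollars but forfeits the deviator's share of the drop in the pooled fund: 4.9/7 × 30 = 21.00.
So the deviation gain is 30 − 21.00 = 9.00, and the fine must be at least 9.00 dollars to wipe it out.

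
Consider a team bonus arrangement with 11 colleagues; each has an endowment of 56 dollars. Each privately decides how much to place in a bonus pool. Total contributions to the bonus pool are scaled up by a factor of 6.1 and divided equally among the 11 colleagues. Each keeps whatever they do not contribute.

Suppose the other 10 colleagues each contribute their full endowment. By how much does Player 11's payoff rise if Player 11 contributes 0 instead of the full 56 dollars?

Switching from a contribution of 56 to 0 lets Player 11 keep an extra 56 dollars, but lowers the bonus pool by 56, which costs Player 11 their own share of that drop: 6.1/11 × 56 = 31.05.
Net gain = 56 − 31.05 = 24.95. The private return per contributed unit (0.5545) is below 1, so free-riding is indeed the best response regardless of what the others do.

24.95 dollars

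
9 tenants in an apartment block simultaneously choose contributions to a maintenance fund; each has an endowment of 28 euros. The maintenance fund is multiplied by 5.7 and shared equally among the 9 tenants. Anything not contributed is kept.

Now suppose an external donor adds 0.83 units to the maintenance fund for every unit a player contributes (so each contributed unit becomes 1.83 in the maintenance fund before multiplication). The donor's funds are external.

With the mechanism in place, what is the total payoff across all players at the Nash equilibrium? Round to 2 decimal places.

Under the mechanism each unit contributed yields 5.7 × 1.83 / 9 = 1.1590 back to its contributor per unit of net cost, which exceeds 1, making full contribution the dominant choice for everyone.
So the Nash equilibrium is full contribution by all 9; the group earns 5.7 × 1.83 × 252 = 2628.61.

2628.61 euros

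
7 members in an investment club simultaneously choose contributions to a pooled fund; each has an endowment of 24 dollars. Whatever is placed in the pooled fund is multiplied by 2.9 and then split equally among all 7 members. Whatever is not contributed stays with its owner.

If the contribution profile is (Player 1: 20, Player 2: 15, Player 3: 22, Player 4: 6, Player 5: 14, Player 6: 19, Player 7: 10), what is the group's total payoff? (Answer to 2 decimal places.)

369.40 dollars

Total contributed: 20 + 15 + 22 + 6 + 14 + 19 + 10 = 106; total kept: 7 × 24 − 106 = 62.
The pooled fund pays out 2.9 × 106 = 307.40 in aggregate.
Group total = 62 + 307.40 = 369.40.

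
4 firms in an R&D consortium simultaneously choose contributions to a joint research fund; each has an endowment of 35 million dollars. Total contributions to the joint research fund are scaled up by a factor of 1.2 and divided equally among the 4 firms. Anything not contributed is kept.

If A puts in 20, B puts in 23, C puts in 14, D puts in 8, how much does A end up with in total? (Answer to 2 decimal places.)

Total contributed: 20 + 23 + 14 + 8 = 65.
Each receives 1.2 × 65 / 4 = 19.50 from the joint research fund.
A keeps 35 − 20 = 15, so A's payoff is 15 + 19.50 = 34.50.

34.50 million dollars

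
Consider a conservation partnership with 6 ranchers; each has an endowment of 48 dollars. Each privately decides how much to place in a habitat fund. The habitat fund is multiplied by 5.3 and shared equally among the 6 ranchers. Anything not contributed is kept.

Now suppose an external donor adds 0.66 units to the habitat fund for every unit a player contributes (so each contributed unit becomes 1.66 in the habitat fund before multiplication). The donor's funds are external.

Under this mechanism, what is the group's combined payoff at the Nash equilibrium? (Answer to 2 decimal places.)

2533.82 dollars

With the mechanism, a contributed unit returns 5.3 × 1.66 / 6 = 1.4663 per unit of net cost to the contributor — now above 1 — so contributing fully is weakly dominant for every player.
So the Nash equilibrium is full contribution by all 6; the group earns 5.3 × 1.66 × 288 = 2533.82.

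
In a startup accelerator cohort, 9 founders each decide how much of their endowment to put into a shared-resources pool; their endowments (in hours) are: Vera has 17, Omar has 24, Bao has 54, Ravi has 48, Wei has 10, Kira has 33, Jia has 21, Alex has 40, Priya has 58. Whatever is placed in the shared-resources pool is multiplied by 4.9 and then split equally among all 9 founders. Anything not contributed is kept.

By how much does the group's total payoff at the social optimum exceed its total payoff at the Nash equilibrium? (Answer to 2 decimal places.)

The private return per contributed unit is 4.9/9 = 0.5444 < 1 for every player regardless of endowment, so the Nash equilibrium is zero contribution and the group total is Σ E_j = 17 + 24 + 54 + 48 + 10 + 33 + 21 + 40 + 58 = 305.
Each contributed unit returns 4.900 to the group, so the social optimum is full contribution by everyone: group total = 4.900 × 305 = 1494.50.
Efficiency loss = (4.900 − 1) × 305 = 1189.50.

1189.50 hours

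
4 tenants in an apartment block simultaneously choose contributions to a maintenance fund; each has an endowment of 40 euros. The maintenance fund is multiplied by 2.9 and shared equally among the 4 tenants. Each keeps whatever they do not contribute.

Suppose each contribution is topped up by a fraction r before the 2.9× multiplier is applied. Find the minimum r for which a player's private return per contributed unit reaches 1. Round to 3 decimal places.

With matching at rate r, one contributed unit becomes (1 + r) in the maintenance fund and returns 2.9 × (1 + r) / 4 to the contributor.
Setting this equal to 1: 1 + r = 4/2.9 = 1.3793.
So the minimum matching rate is r = 1.3793 − 1 = 0.379.

0.379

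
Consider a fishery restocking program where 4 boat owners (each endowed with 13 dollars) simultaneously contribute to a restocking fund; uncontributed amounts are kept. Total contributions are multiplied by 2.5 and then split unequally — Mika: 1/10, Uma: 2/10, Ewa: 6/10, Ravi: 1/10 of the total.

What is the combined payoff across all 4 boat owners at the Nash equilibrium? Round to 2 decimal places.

71.50 dollars

For player j, contributing a unit is worthwhile iff 2.5 × (j's share) ≥ 1, i.e. iff j's share is at least 0.4000.
Ewa alone (share 6/10) is above the threshold, contributing 13; the remaining 3 contribute 0. Total contributed: 13.
The restocking fund pays out 2.5 × 13 = 32.50 in total (split across the unequal shares, but the aggregate is all that matters for the group sum).
The 3 free-riders keep 13 each, adding 39. Group total = 39 + 32.50 = 71.50.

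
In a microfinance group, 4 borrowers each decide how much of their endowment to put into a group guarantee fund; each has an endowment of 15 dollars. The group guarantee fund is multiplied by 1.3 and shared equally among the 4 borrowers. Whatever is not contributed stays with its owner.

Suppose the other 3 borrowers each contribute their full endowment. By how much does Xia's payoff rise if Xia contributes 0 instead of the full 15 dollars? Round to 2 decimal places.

10.13 dollars

Switching from a contribution of 15 to 0 lets Xia keep an extra 15 dollars, but lowers the group guarantee fund by 15, which costs Xia their own share of that drop: 1.3/4 × 15 = 4.87.
Net gain = 15 − 4.87 = 10.13. The private return per contributed unit (0.3250) is below 1, so free-riding is indeed the best response regardless of what the others do.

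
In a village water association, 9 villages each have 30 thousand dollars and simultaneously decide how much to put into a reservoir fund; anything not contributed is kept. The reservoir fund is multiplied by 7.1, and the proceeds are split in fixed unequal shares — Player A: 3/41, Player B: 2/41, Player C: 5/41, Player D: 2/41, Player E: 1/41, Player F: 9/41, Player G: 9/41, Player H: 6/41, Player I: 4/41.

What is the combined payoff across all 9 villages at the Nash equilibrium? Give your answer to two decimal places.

819.00 thousand dollars

Each unit j contributes comes back to j as 7.1 × (j's share), so j prefers to contribute only if that share exceeds 1/7.1 = 0.1408; otherwise keeping the unit dominates.
Player F, Player G and Player H clear that bar, contributing 30 each; the remaining 6 contribute 0. Total contributed: 90.
The reservoir fund pays out 7.1 × 90 = 639.00 in total (split across the unequal shares, but the aggregate is all that matters for the group sum).
The 6 free-riders keep 30 each, adding 180. Group total = 180 + 639.00 = 819.00.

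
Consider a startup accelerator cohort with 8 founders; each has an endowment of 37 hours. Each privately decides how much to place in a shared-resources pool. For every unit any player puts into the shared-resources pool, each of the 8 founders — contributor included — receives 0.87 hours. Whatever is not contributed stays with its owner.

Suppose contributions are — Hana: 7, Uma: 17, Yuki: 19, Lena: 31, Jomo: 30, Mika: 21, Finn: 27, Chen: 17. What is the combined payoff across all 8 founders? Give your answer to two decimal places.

1303.24 hours

Total contributed: 7 + 17 + 19 + 31 + 30 + 21 + 27 + 17 = 169; total kept: 8 × 37 − 169 = 127.
The shared-resources pool pays out 0.87 × 8 × 169 = 1176.24 in aggregate.
Group total = 127 + 1176.24 = 1303.24.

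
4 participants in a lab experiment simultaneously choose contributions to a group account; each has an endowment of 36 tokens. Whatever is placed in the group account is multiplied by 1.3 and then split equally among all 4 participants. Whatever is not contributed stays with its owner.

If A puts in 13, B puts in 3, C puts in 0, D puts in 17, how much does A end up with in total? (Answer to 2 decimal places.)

Total contributed: 13 + 3 + 0 + 17 = 33.
Each receives 1.3 × 33 / 4 = 10.73 from the group account.
A keeps 36 − 13 = 23, so A's payoff is 23 + 10.73 = 33.73.

33.73 tokens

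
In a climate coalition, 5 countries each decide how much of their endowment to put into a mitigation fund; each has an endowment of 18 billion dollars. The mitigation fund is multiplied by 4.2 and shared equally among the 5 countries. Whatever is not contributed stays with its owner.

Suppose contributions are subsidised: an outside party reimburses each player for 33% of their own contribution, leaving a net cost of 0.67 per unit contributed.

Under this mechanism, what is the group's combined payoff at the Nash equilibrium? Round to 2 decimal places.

The effective private return per unit is now (4.2/5) / 0.67 = 1.2537 > 1, so every player's dominant strategy flips to full contribution.
So the Nash equilibrium is full contribution by all 5; the group earns 5 × (18 × 0.33 + 4.2 × 18) = 407.70.

407.70 billion dollars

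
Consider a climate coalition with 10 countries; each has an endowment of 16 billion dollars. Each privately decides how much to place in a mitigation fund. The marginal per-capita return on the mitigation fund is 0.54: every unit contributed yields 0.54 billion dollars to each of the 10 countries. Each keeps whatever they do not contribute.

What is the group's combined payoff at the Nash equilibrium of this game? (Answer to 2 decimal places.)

The private return per contributed unit is 0.54 < 1, so contributing 0 is dominant for every player. At the Nash equilibrium everyone keeps their 16, and the group total is 10 × 16 = 160.

160.00 billion dollars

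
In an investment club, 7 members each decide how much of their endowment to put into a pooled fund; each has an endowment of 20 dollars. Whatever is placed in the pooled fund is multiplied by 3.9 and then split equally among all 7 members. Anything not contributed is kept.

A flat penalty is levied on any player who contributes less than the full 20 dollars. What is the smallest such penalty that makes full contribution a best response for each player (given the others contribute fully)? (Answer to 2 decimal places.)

8.86 dollars

Given the others contribute fully, the best deviation is to contribute 0 (any partial contribution still incurs the fine and gives up units whose private return 0.5571 is below 1).
Deviating from 20 to 0 saves 20 dollars but forfeits the deviator's share of the drop in the pooled fund: 3.9/7 × 20 = 11.14.
So the deviation gain is 20 − 11.14 = 8.86, and the fine must be at least 8.86 dollars to wipe it out.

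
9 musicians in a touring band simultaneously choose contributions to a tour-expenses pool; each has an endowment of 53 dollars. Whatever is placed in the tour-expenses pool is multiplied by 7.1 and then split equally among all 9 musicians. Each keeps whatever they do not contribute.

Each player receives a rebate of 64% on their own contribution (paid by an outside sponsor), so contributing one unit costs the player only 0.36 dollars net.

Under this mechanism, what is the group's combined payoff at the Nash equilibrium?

Under the mechanism each unit contributed yields (7.1/9) / 0.36 = 2.1914 back to its contributor per unit of net cost, which exceeds 1, making full contribution the dominant choice for everyone.
So the Nash equilibrium is full contribution by all 9; the group earns 9 × (53 × 0.64 + 7.1 × 53) = 3691.98.

3691.98 dollars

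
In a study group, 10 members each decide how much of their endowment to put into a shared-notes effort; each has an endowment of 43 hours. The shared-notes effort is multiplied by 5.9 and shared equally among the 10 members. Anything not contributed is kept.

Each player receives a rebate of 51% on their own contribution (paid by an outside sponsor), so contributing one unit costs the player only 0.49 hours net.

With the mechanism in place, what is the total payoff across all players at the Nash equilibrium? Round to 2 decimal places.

Under the mechanism each unit contributed yields (5.9/10) / 0.49 = 1.2041 back to its contributor per unit of net cost, which exceeds 1, making full contribution the dominant choice for everyone.
At the Nash equilibrium everyone contributes 43. Group total payoff = 10 × (43 × 0.51 + 5.9 × 43) = 2756.30.

2756.30 hours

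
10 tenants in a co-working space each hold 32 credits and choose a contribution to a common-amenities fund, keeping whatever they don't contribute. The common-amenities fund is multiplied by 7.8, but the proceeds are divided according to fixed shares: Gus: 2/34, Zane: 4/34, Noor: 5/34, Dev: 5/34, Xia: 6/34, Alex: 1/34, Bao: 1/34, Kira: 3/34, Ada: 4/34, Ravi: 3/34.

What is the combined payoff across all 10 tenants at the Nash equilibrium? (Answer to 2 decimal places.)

Player j's private return per contributed unit is 7.8 × (j's share). Contributing is weakly dominant for j when that share is at least 1/7.8 = 0.1282, and contributing 0 is dominant otherwise.
The shares above 0.1282 belong to Noor, Dev and Xia, contributing 32 each; the remaining 7 contribute 0. Total contributed: 96.
The common-amenities fund pays out 7.8 × 96 = 748.80 in total (split across the unequal shares, but the aggregate is all that matters for the group sum).
The 7 free-riders keep 32 each, adding 224. Group total = 224 + 748.80 = 972.80.

972.80 credits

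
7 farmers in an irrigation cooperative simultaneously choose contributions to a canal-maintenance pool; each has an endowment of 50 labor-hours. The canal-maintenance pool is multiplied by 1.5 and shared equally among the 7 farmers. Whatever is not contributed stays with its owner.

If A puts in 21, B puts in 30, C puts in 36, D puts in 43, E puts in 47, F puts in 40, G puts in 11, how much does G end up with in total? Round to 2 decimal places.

87.86 labor-hours

Total contributed: 21 + 30 + 36 + 43 + 47 + 40 + 11 = 228.
Each receives 1.5 × 228 / 7 = 48.86 from the canal-maintenance pool.
G keeps 50 − 11 = 39, so G's payoff is 39 + 48.86 = 87.86.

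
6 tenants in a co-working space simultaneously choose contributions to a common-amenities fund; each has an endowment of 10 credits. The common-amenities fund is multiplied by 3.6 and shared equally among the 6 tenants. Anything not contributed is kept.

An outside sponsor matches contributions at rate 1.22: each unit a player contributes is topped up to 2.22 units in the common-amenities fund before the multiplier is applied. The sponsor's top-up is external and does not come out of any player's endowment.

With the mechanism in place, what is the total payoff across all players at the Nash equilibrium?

479.52 credits

Under the mechanism each unit contributed yields 3.6 × 2.22 / 6 = 1.3320 back to its contributor per unit of net cost, which exceeds 1, making full contribution the dominant choice for everyone.
So the Nash equilibrium is full contribution by all 6; the group earns 3.6 × 2.22 × 60 = 479.52.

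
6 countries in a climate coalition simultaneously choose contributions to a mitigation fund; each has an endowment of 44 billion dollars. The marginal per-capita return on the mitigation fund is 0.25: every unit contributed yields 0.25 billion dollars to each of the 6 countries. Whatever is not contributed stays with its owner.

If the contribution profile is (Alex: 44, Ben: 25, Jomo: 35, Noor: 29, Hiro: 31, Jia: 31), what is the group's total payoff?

Total contributed: 44 + 25 + 35 + 29 + 31 + 31 = 195; total kept: 6 × 44 − 195 = 69.
The mitigation fund pays out 0.25 × 6 × 195 = 292.50 in aggregate.
Group total = 69 + 292.50 = 361.50.

361.50 billion dollars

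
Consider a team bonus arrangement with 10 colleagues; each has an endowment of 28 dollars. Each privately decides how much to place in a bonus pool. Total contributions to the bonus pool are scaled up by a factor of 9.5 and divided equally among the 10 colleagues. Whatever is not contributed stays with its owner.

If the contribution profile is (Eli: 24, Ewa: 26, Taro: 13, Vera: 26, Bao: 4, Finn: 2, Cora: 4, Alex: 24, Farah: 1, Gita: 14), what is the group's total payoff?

Total contributed: 24 + 26 + 13 + 26 + 4 + 2 + 4 + 24 + 1 + 14 = 138; total kept: 10 × 28 − 138 = 142.
The bonus pool pays out 9.5 × 138 = 1311.00 in aggregate.
Group total = 142 + 1311.00 = 1453.00.

1453.00 dollars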